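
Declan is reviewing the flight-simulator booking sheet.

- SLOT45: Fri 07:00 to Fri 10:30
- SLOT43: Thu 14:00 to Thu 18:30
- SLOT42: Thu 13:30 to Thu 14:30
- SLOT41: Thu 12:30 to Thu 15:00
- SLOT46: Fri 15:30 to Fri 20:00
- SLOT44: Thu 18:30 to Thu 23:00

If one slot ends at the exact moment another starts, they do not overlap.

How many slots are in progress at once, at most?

Walk through starts and ends in time order (an end at T is processed before a start at T):
Thu 12:30 start SLOT41 → 1
Thu 13:30 start SLOT42 → 2
Thu 14:00 start SLOT43 → 3
Thu 14:30 end SLOT42 → 2
Thu 15:00 end SLOT41 → 1
Thu 18:30 end SLOT43 → 0
Thu 18:30 start SLOT44 → 1
Thu 23:00 end SLOT44 → 0
Fri 07:00 start SLOT45 → 1
Fri 10:30 end SLOT45 → 0
Fri 15:30 start SLOT46 → 1
Fri 20:00 end SLOT46 → 0
Peak is 3, at Thu 14:00 (SLOT41, SLOT42, SLOT43).

3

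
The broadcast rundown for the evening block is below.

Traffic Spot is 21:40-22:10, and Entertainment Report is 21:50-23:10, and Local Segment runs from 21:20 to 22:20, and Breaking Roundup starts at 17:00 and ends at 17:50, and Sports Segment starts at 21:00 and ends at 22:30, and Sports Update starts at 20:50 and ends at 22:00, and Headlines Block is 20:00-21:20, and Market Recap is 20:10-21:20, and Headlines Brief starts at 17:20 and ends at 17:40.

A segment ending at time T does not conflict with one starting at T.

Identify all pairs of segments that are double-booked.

Breaking Roundup & Headlines Brief, Entertainment Report & Local Segment, Entertainment Report & Sports Segment, Entertainment Report & Sports Update, Entertainment Report & Traffic Spot, Headlines Block & Market Recap, Headlines Block & Sports Segment, Headlines Block & Sports Update, Local Segment & Sports Segment, Local Segment & Sports Update, Local Segment & Traffic Spot, Market Recap & Sports Segment, Market Recap & Sports Update, Sports Segment & Sports Update, Sports Segment & Traffic Spot, Sports Update & Traffic Spot

Two intervals overlap when each starts before the other ends.
Sorted by start: Breaking Roundup, Headlines Brief, Headlines Block, Market Recap, Sports Update, Sports Segment, Local Segment, Traffic Spot, Entertainment Report.
Headlines Brief starts before Breaking Roundup ends → Breaking Roundup and Headlines Brief overlap.
Headlines Block starts after Breaking Roundup ends; Breaking Roundup is clear from here.
Headlines Block starts after Headlines Brief ends; Headlines Brief is clear from here.
Market Recap starts before Headlines Block ends → Headlines Block and Market Recap overlap.
Sports Update starts before Headlines Block ends → Headlines Block and Sports Update overlap.
Sports Segment starts before Headlines Block ends → Headlines Block and Sports Segment overlap.
Local Segment starts exactly when Headlines Block ends (back-to-back, no overlap); Headlines Block is clear from here.
Sports Update starts before Market Recap ends → Market Recap and Sports Update overlap.
Sports Segment starts before Market Recap ends → Market Recap and Sports Segment overlap.
Local Segment starts exactly when Market Recap ends (back-to-back, no overlap); Market Recap is clear from here.
Sports Segment starts before Sports Update ends → Sports Update and Sports Segment overlap.
Local Segment starts before Sports Update ends → Sports Update and Local Segment overlap.
Traffic Spot starts before Sports Update ends → Sports Update and Traffic Spot overlap.
Entertainment Report starts before Sports Update ends → Sports Update and Entertainment Report overlap.
Local Segment starts before Sports Segment ends → Sports Segment and Local Segment overlap.
Traffic Spot starts before Sports Segment ends → Sports Segment and Traffic Spot overlap.
Entertainment Report starts before Sports Segment ends → Sports Segment and Entertainment Report overlap.
Traffic Spot starts before Local Segment ends → Local Segment and Traffic Spot overlap.
Entertainment Report starts before Local Segment ends → Local Segment and Entertainment Report overlap.
Entertainment Report starts before Traffic Spot ends → Traffic Spot and Entertainment Report overlap.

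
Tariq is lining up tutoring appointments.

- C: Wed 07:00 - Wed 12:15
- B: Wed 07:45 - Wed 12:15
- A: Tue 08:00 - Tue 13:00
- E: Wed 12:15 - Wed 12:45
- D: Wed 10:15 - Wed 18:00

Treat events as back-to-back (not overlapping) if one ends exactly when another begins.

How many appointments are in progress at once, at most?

3

Sweep the timeline, counting +1 at each start and −1 at each end (ends before starts at a tie):
Tue 08:00 start A → 1
Tue 13:00 end A → 0
Wed 07:00 start C → 1
Wed 07:45 start B → 2
Wed 10:15 start D → 3
Wed 12:15 end B → 2
Wed 12:15 end C → 1
Wed 12:15 start E → 2
Wed 12:45 end E → 1
Wed 18:00 end D → 0
Peak is 3, at Wed 10:15 (B, C, D).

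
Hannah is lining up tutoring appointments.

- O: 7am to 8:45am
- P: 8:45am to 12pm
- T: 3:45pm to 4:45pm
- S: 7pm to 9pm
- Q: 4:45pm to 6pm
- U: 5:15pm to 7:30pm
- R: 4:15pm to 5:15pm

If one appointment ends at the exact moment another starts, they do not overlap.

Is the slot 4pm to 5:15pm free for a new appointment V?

O: ends 8:45am at or before V starts 4pm → clear.
P: ends 12pm at or before V starts 4pm → clear.
T: starts 3:45pm before V ends 5:15pm, and ends 4:45pm after V starts 4pm → overlap.
R: starts 4:15pm before V ends 5:15pm, and ends 5:15pm after V starts 4pm → overlap.
Q: starts 4:45pm before V ends 5:15pm, and ends 6pm after V starts 4pm → overlap.
U: starts 5:15pm at or after V ends 5:15pm → clear.
S: starts 7pm at or after V ends 5:15pm → clear.
V overlaps Q, R, T.

No — it overlaps Q, R, T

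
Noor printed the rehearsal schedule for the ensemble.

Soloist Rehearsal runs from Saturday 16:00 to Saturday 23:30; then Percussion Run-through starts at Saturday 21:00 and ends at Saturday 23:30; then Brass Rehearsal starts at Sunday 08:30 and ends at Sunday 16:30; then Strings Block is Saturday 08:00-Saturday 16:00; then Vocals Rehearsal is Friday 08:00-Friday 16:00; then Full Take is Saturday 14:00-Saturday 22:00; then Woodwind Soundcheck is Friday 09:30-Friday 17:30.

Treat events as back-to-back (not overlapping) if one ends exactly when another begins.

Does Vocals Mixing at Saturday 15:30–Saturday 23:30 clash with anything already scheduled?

Yes — it overlaps Full Take, Percussion Run-through, Soloist Rehearsal, Strings Block

Vocals Rehearsal: ends Friday 16:00 at or before Vocals Mixing starts Saturday 15:30 → clear.
Woodwind Soundcheck: ends Friday 17:30 at or before Vocals Mixing starts Saturday 15:30 → clear.
Strings Block: starts Saturday 08:00 before Vocals Mixing ends Saturday 23:30, and ends Saturday 16:00 after Vocals Mixing starts Saturday 15:30 → overlap.
Full Take: starts Saturday 14:00 before Vocals Mixing ends Saturday 23:30, and ends Saturday 22:00 after Vocals Mixing starts Saturday 15:30 → overlap.
Soloist Rehearsal: starts Saturday 16:00 before Vocals Mixing ends Saturday 23:30, and ends Saturday 23:30 after Vocals Mixing starts Saturday 15:30 → overlap.
Percussion Run-through: starts Saturday 21:00 before Vocals Mixing ends Saturday 23:30, and ends Saturday 23:30 after Vocals Mixing starts Saturday 15:30 → overlap.
Brass Rehearsal: starts Sunday 08:30 at or after Vocals Mixing ends Saturday 23:30 → clear.
Vocals Mixing overlaps Full Take, Strings Block, Soloist Rehearsal, Percussion Run-through.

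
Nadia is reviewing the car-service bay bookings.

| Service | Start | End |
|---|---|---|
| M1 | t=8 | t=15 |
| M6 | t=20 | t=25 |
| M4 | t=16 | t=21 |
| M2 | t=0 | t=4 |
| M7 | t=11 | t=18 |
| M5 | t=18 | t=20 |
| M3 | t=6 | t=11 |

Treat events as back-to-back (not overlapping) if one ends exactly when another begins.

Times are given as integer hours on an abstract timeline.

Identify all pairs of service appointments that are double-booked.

Sorted by start: M2, M3, M1, M7, M4, M5, M6.
M3 starts after M2 ends; M2 is clear from here.
M1 starts before M3 ends → M3 and M1 overlap.
M7 starts exactly when M3 ends (back-to-back, no overlap); M3 is clear from here.
M7 starts before M1 ends → M1 and M7 overlap.
M4 starts after M1 ends; M1 is clear from here.
M4 starts before M7 ends → M7 and M4 overlap.
M5 starts exactly when M7 ends (back-to-back, no overlap); M7 is clear from here.
M5 starts before M4 ends → M4 and M5 overlap.
M6 starts before M4 ends → M4 and M6 overlap.
M6 starts exactly when M5 ends (back-to-back, no overlap).

M1 & M3, M1 & M7, M4 & M5, M4 & M6, M4 & M7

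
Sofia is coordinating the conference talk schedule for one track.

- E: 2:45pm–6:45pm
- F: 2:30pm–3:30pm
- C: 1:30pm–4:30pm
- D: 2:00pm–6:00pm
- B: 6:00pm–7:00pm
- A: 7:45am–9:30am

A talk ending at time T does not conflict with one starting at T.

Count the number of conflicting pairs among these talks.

7

Two intervals overlap when each starts before the other ends.
Sorted by start: A, C, D, F, E, B.
C starts after A ends, so A has no further overlaps.
D starts before C ends → C and D overlap.
F starts before C ends → C and F overlap.
E starts before C ends → C and E overlap.
B starts after C ends.
F starts before D ends → D and F overlap.
E starts before D ends → D and E overlap.
B starts exactly when D ends (back-to-back, no overlap).
E starts before F ends → F and E overlap.
B starts after F ends.
B starts before E ends → E and B overlap.
Overlapping pairs: B & E, C & D, C & E, C & F, D & E, D & F, E & F — 7 in total.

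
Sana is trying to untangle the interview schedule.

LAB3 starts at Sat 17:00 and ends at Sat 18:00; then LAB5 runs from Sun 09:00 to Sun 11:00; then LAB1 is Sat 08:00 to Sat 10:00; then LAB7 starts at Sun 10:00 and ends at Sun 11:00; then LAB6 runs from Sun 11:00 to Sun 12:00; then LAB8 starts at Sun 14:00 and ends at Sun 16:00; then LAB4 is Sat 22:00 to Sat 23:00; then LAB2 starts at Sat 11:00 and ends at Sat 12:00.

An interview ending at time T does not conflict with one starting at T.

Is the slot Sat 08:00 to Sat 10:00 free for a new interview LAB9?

No — it overlaps LAB1

LAB1: starts Sat 08:00 before LAB9 ends Sat 10:00, and ends Sat 10:00 after LAB9 starts Sat 08:00 → overlap.
LAB2: starts Sat 11:00 at or after LAB9 ends Sat 10:00 → clear.
LAB3: starts Sat 17:00 at or after LAB9 ends Sat 10:00 → clear.
LAB4: starts Sat 22:00 at or after LAB9 ends Sat 10:00 → clear.
LAB5: starts Sun 09:00 at or after LAB9 ends Sat 10:00 → clear.
LAB7: starts Sun 10:00 at or after LAB9 ends Sat 10:00 → clear.
LAB6: starts Sun 11:00 at or after LAB9 ends Sat 10:00 → clear.
LAB8: starts Sun 14:00 at or after LAB9 ends Sat 10:00 → clear.
LAB9 overlaps LAB1.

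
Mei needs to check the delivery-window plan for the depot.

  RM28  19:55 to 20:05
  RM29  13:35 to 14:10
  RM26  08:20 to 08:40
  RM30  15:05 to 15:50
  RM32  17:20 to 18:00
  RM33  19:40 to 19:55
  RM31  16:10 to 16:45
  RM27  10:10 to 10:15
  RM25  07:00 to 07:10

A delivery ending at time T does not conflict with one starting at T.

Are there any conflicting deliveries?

No

Sorted by start: RM25, RM26, RM27, RM29, RM30, RM31, RM32, RM33, RM28.
RM26 starts after RM25 ends, so RM25 has no further overlaps.
RM27 starts after RM26 ends, so RM26 has no further overlaps.
RM29 starts after RM27 ends, so RM27 has no further overlaps.
RM30 starts after RM29 ends, so RM29 has no further overlaps.
RM31 starts after RM30 ends, so RM30 has no further overlaps.
RM32 starts after RM31 ends, so RM31 has no further overlaps.
RM33 starts after RM32 ends, so RM32 has no further overlaps.
RM28 starts exactly when RM33 ends (back-to-back, no overlap).
Every pair is clear; the schedule has no overlaps.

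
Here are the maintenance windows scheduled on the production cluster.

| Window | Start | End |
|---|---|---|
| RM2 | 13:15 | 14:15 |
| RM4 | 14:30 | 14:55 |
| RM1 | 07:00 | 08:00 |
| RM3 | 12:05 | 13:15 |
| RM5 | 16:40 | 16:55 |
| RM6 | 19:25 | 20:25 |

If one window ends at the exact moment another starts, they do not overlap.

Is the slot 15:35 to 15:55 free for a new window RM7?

RM1: ends 08:00 at or before RM7 starts 15:35 → clear.
RM3: ends 13:15 at or before RM7 starts 15:35 → clear.
RM2: ends 14:15 at or before RM7 starts 15:35 → clear.
RM4: ends 14:55 at or before RM7 starts 15:35 → clear.
RM5: starts 16:40 at or after RM7 ends 15:55 → clear.
RM6: starts 19:25 at or after RM7 ends 15:55 → clear.

Yes — the slot is free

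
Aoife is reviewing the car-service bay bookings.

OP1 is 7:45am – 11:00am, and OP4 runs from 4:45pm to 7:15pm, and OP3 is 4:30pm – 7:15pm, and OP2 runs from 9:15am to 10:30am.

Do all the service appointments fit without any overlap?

Sorted by start: OP1, OP2, OP3, OP4.
OP2 starts before OP1 ends → OP1 and OP2 overlap.
That's a conflict, so the schedule is not conflict-free.

No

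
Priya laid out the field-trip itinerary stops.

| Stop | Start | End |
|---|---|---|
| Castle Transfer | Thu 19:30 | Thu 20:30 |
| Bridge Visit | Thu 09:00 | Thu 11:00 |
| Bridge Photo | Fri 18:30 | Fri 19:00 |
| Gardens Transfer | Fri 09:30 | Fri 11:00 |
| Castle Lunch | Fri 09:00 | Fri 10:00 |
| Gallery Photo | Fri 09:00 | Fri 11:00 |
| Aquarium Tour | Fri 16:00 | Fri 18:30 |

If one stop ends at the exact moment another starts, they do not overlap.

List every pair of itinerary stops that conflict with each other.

Castle Lunch & Gallery Photo, Castle Lunch & Gardens Transfer, Gallery Photo & Gardens Transfer

Sorted by start: Bridge Visit, Castle Transfer, Gallery Photo, Castle Lunch, Gardens Transfer, Aquarium Tour, Bridge Photo.
Castle Transfer starts after Bridge Visit ends, so nothing later overlaps Bridge Visit either.
Gallery Photo starts after Castle Transfer ends, so nothing later overlaps Castle Transfer either.
Castle Lunch starts before Gallery Photo ends → Gallery Photo and Castle Lunch overlap.
Gardens Transfer starts before Gallery Photo ends → Gallery Photo and Gardens Transfer overlap.
Aquarium Tour starts after Gallery Photo ends, so nothing later overlaps Gallery Photo either.
Gardens Transfer starts before Castle Lunch ends → Castle Lunch and Gardens Transfer overlap.
Aquarium Tour starts after Castle Lunch ends, so nothing later overlaps Castle Lunch either.
Aquarium Tour starts after Gardens Transfer ends, so nothing later overlaps Gardens Transfer either.
Bridge Photo starts exactly when Aquarium Tour ends (back-to-back, no overlap).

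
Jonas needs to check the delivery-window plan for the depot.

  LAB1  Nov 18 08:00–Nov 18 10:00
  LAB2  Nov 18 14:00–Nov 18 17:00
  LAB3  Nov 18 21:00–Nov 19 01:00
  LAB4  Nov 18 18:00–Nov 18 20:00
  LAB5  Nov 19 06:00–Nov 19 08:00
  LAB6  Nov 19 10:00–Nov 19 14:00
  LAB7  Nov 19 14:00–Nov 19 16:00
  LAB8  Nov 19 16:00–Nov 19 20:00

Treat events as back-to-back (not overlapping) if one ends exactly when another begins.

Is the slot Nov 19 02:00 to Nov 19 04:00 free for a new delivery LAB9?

LAB1: ends Nov 18 10:00 at or before LAB9 starts Nov 19 02:00 → clear.
LAB2: ends Nov 18 17:00 at or before LAB9 starts Nov 19 02:00 → clear.
LAB4: ends Nov 18 20:00 at or before LAB9 starts Nov 19 02:00 → clear.
LAB3: ends Nov 19 01:00 at or before LAB9 starts Nov 19 02:00 → clear.
LAB5: starts Nov 19 06:00 at or after LAB9 ends Nov 19 04:00 → clear.
LAB6: starts Nov 19 10:00 at or after LAB9 ends Nov 19 04:00 → clear.
LAB7: starts Nov 19 14:00 at or after LAB9 ends Nov 19 04:00 → clear.
LAB8: starts Nov 19 16:00 at or after LAB9 ends Nov 19 04:00 → clear.

Yes — the slot is free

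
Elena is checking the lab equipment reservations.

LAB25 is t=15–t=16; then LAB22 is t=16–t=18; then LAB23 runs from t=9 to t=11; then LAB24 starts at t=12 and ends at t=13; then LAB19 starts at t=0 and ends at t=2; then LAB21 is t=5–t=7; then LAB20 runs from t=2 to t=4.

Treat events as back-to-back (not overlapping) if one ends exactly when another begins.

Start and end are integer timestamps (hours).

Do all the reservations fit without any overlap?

Yes

Check each pair: they overlap iff neither finishes before the other starts.
Sorted by start: LAB19, LAB20, LAB21, LAB23, LAB24, LAB25, LAB22.
LAB20 starts exactly when LAB19 ends (back-to-back, no overlap), so nothing later overlaps LAB19 either.
LAB21 starts after LAB20 ends, so nothing later overlaps LAB20 either.
LAB23 starts after LAB21 ends, so nothing later overlaps LAB21 either.
LAB24 starts after LAB23 ends, so nothing later overlaps LAB23 either.
LAB25 starts after LAB24 ends, so nothing later overlaps LAB24 either.
LAB22 starts exactly when LAB25 ends (back-to-back, no overlap).
Every pair is clear; the schedule has no overlaps.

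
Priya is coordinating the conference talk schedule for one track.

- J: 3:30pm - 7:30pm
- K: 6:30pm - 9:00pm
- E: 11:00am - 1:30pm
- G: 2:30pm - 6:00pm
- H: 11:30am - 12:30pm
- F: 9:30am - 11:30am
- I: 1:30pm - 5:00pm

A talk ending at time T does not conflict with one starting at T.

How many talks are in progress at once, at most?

Sort all start/end points and keep a running count:
9:30am start F → 1
11:00am start E → 2
11:30am end F → 1
11:30am start H → 2
12:30pm end H → 1
1:30pm end E → 0
1:30pm start I → 1
2:30pm start G → 2
3:30pm start J → 3
5:00pm end I → 2
6:00pm end G → 1
6:30pm start K → 2
7:30pm end J → 1
9:00pm end K → 0
Peak is 3, at 3:30pm (G, I, J).

3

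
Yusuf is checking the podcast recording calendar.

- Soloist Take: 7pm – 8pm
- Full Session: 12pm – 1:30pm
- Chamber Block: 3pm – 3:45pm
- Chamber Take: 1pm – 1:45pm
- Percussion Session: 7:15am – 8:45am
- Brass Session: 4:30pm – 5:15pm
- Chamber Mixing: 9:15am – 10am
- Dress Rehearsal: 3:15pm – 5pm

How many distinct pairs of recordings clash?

3

Two intervals overlap when each starts before the other ends.
Sorted by start: Percussion Session, Chamber Mixing, Full Session, Chamber Take, Chamber Block, Dress Rehearsal, Brass Session, Soloist Take.
Chamber Mixing starts after Percussion Session ends, so Percussion Session has no further overlaps.
Full Session starts after Chamber Mixing ends, so Chamber Mixing has no further overlaps.
Chamber Take starts before Full Session ends → Full Session and Chamber Take overlap.
Chamber Block starts after Full Session ends, so Full Session has no further overlaps.
Chamber Block starts after Chamber Take ends, so Chamber Take has no further overlaps.
Dress Rehearsal starts before Chamber Block ends → Chamber Block and Dress Rehearsal overlap.
Brass Session starts after Chamber Block ends, so Chamber Block has no further overlaps.
Brass Session starts before Dress Rehearsal ends → Dress Rehearsal and Brass Session overlap.
Soloist Take starts after Dress Rehearsal ends.
Soloist Take starts after Brass Session ends.
Overlapping pairs: Brass Session & Dress Rehearsal, Chamber Block & Dress Rehearsal, Chamber Take & Full Session — 3 in total.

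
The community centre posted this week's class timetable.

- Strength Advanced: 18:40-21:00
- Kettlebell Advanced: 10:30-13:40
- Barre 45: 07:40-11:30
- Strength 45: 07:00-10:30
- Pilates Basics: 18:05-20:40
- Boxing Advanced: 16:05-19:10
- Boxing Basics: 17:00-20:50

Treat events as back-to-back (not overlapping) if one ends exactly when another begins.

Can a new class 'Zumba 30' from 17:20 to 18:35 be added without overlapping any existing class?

Strength 45: ends 10:30 at or before Zumba 30 starts 17:20 → clear.
Barre 45: ends 11:30 at or before Zumba 30 starts 17:20 → clear.
Kettlebell Advanced: ends 13:40 at or before Zumba 30 starts 17:20 → clear.
Boxing Advanced: starts 16:05 before Zumba 30 ends 18:35, and ends 19:10 after Zumba 30 starts 17:20 → overlap.
Boxing Basics: starts 17:00 before Zumba 30 ends 18:35, and ends 20:50 after Zumba 30 starts 17:20 → overlap.
Pilates Basics: starts 18:05 before Zumba 30 ends 18:35, and ends 20:40 after Zumba 30 starts 17:20 → overlap.
Strength Advanced: starts 18:40 at or after Zumba 30 ends 18:35 → clear.
Zumba 30 overlaps Boxing Basics, Boxing Advanced, Pilates Basics.

No — it overlaps Boxing Advanced, Boxing Basics, Pilates Basics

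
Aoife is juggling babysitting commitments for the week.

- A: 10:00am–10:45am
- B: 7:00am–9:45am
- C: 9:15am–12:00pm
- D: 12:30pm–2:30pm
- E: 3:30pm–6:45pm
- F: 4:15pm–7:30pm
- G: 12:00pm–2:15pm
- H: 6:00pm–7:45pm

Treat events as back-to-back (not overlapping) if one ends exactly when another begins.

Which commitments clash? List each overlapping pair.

Check each pair: they overlap iff neither finishes before the other starts.
Sorted by start: B, C, A, G, D, E, F, H.
C starts before B ends → B and C overlap.
A starts after B ends — done with B.
A starts before C ends → C and A overlap.
G starts exactly when C ends (back-to-back, no overlap) — done with C.
G starts after A ends — done with A.
D starts before G ends → G and D overlap.
E starts after G ends — done with G.
E starts after D ends — done with D.
F starts before E ends → E and F overlap.
H starts before E ends → E and H overlap.
H starts before F ends → F and H overlap.

A & C, B & C, D & G, E & F, E & H, F & H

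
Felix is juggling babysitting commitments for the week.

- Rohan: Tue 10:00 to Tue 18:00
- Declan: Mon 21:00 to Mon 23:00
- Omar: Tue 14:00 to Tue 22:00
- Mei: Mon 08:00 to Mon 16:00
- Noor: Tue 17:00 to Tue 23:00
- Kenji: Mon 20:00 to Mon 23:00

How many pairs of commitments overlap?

4

Sorted by start: Mei, Kenji, Declan, Rohan, Omar, Noor.
Kenji starts after Mei ends, so nothing later overlaps Mei either.
Declan starts before Kenji ends → Kenji and Declan overlap.
Rohan starts after Kenji ends, so nothing later overlaps Kenji either.
Rohan starts after Declan ends, so nothing later overlaps Declan either.
Omar starts before Rohan ends → Rohan and Omar overlap.
Noor starts before Rohan ends → Rohan and Noor overlap.
Noor starts before Omar ends → Omar and Noor overlap.
Overlapping pairs: Declan & Kenji, Noor & Omar, Noor & Rohan, Omar & Rohan — 4 in total.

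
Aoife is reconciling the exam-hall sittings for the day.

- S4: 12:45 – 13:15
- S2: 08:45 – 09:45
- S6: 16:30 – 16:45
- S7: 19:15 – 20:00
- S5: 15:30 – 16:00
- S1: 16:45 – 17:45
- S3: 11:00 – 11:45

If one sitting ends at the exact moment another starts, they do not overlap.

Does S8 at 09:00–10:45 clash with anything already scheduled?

S2: starts 08:45 before S8 ends 10:45, and ends 09:45 after S8 starts 09:00 → overlap.
S3: starts 11:00 at or after S8 ends 10:45 → clear.
S4: starts 12:45 at or after S8 ends 10:45 → clear.
S5: starts 15:30 at or after S8 ends 10:45 → clear.
S6: starts 16:30 at or after S8 ends 10:45 → clear.
S1: starts 16:45 at or after S8 ends 10:45 → clear.
S7: starts 19:15 at or after S8 ends 10:45 → clear.
S8 overlaps S2.

Yes — it overlaps S2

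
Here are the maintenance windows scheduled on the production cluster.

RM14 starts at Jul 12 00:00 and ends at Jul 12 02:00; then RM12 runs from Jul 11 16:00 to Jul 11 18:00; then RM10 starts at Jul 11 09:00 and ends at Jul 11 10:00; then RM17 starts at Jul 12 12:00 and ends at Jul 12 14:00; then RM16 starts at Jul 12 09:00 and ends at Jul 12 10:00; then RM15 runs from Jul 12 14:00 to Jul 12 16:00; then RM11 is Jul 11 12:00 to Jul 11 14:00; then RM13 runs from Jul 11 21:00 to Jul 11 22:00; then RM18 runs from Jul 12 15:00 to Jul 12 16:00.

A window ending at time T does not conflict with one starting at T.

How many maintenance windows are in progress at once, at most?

Sort all start/end points and keep a running count:
Jul 11 09:00 start RM10 → 1
Jul 11 10:00 end RM10 → 0
Jul 11 12:00 start RM11 → 1
Jul 11 14:00 end RM11 → 0
Jul 11 16:00 start RM12 → 1
Jul 11 18:00 end RM12 → 0
Jul 11 21:00 start RM13 → 1
Jul 11 22:00 end RM13 → 0
Jul 12 00:00 start RM14 → 1
Jul 12 02:00 end RM14 → 0
Jul 12 09:00 start RM16 → 1
Jul 12 10:00 end RM16 → 0
Jul 12 12:00 start RM17 → 1
Jul 12 14:00 end RM17 → 0
Jul 12 14:00 start RM15 → 1
Jul 12 15:00 start RM18 → 2
Jul 12 16:00 end RM15 → 1
Jul 12 16:00 end RM18 → 0
Peak is 2, at Jul 12 15:00 (RM15, RM18).

2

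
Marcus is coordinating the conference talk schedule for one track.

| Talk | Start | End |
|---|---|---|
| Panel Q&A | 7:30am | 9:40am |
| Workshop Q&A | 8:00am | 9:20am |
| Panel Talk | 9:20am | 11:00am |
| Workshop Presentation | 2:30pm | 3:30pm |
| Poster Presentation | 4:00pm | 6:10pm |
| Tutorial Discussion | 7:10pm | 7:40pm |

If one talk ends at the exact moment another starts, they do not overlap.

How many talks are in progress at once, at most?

2

Sweep the timeline, counting +1 at each start and −1 at each end (ends before starts at a tie):
7:30am start Panel Q&A → 1
8:00am start Workshop Q&A → 2
9:20am end Workshop Q&A → 1
9:20am start Panel Talk → 2
9:40am end Panel Q&A → 1
11:00am end Panel Talk → 0
2:30pm start Workshop Presentation → 1
3:30pm end Workshop Presentation → 0
4:00pm start Poster Presentation → 1
6:10pm end Poster Presentation → 0
7:10pm start Tutorial Discussion → 1
7:40pm end Tutorial Discussion → 0
Peak is 2, at 8:00am (Panel Q&A, Workshop Q&A).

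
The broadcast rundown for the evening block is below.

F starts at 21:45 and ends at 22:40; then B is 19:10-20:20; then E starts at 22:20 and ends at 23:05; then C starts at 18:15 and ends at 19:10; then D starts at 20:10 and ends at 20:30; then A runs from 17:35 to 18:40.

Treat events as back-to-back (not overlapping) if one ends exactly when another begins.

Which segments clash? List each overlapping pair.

A & C, B & D, E & F

Sorted by start: A, C, B, D, F, E.
C starts before A ends → A and C overlap.
B starts after A ends, so nothing later overlaps A either.
B starts exactly when C ends (back-to-back, no overlap), so nothing later overlaps C either.
D starts before B ends → B and D overlap.
F starts after B ends, so nothing later overlaps B either.
F starts after D ends, so nothing later overlaps D either.
E starts before F ends → F and E overlap.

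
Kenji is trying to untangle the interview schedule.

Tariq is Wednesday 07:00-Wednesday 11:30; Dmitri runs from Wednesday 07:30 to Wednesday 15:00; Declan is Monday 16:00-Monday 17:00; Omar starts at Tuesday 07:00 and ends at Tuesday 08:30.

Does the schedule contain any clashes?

Yes

Sorted by start: Declan, Omar, Tariq, Dmitri.
Omar starts after Declan ends, so nothing later overlaps Declan either.
Tariq starts after Omar ends, so nothing later overlaps Omar either.
Dmitri starts before Tariq ends → Tariq and Dmitri overlap.
That's a conflict, so the schedule is not conflict-free.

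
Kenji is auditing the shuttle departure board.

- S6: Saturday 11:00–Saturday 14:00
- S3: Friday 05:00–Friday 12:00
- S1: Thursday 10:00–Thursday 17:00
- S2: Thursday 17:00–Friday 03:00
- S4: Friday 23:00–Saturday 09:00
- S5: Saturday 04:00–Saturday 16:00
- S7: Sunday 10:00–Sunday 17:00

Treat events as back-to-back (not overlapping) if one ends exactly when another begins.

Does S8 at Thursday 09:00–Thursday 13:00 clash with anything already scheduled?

Yes — it overlaps S1

S1: starts Thursday 10:00 before S8 ends Thursday 13:00, and ends Thursday 17:00 after S8 starts Thursday 09:00 → overlap.
S2: starts Thursday 17:00 at or after S8 ends Thursday 13:00 → clear.
S3: starts Friday 05:00 at or after S8 ends Thursday 13:00 → clear.
S4: starts Friday 23:00 at or after S8 ends Thursday 13:00 → clear.
S5: starts Saturday 04:00 at or after S8 ends Thursday 13:00 → clear.
S6: starts Saturday 11:00 at or after S8 ends Thursday 13:00 → clear.
S7: starts Sunday 10:00 at or after S8 ends Thursday 13:00 → clear.
S8 overlaps S1.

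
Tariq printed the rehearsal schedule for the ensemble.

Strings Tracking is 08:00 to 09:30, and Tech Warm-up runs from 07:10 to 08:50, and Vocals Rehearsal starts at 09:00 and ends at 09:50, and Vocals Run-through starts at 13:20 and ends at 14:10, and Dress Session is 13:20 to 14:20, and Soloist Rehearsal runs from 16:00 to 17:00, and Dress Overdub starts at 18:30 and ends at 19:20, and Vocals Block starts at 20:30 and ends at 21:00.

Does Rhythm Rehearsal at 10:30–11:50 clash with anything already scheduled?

No — it doesn't clash with anything

Tech Warm-up: ends 08:50 at or before Rhythm Rehearsal starts 10:30 → clear.
Strings Tracking: ends 09:30 at or before Rhythm Rehearsal starts 10:30 → clear.
Vocals Rehearsal: ends 09:50 at or before Rhythm Rehearsal starts 10:30 → clear.
Vocals Run-through: starts 13:20 at or after Rhythm Rehearsal ends 11:50 → clear.
Dress Session: starts 13:20 at or after Rhythm Rehearsal ends 11:50 → clear.
Soloist Rehearsal: starts 16:00 at or after Rhythm Rehearsal ends 11:50 → clear.
Dress Overdub: starts 18:30 at or after Rhythm Rehearsal ends 11:50 → clear.
Vocals Block: starts 20:30 at or after Rhythm Rehearsal ends 11:50 → clear.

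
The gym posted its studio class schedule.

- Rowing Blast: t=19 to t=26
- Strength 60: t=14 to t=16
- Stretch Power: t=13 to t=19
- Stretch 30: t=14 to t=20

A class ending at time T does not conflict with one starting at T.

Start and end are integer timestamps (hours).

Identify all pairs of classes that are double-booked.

Rowing Blast & Stretch 30, Strength 60 & Stretch 30, Strength 60 & Stretch Power, Stretch 30 & Stretch Power

Sorted by start: Stretch Power, Strength 60, Stretch 30, Rowing Blast.
Strength 60 starts before Stretch Power ends → Stretch Power and Strength 60 overlap.
Stretch 30 starts before Stretch Power ends → Stretch Power and Stretch 30 overlap.
Rowing Blast starts exactly when Stretch Power ends (back-to-back, no overlap).
Stretch 30 starts before Strength 60 ends → Strength 60 and Stretch 30 overlap.
Rowing Blast starts after Strength 60 ends.
Rowing Blast starts before Stretch 30 ends → Stretch 30 and Rowing Blast overlap.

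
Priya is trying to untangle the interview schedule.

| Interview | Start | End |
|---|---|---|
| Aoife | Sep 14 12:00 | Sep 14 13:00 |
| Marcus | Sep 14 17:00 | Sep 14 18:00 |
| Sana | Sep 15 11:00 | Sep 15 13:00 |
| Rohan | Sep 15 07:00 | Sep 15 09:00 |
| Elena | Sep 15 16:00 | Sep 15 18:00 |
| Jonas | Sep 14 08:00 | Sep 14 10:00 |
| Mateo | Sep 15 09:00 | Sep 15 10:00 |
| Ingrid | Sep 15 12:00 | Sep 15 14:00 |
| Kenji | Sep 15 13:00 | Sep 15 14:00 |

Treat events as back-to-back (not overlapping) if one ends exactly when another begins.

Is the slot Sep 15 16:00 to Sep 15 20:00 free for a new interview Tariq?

No — it overlaps Elena

Jonas: ends Sep 14 10:00 at or before Tariq starts Sep 15 16:00 → clear.
Aoife: ends Sep 14 13:00 at or before Tariq starts Sep 15 16:00 → clear.
Marcus: ends Sep 14 18:00 at or before Tariq starts Sep 15 16:00 → clear.
Rohan: ends Sep 15 09:00 at or before Tariq starts Sep 15 16:00 → clear.
Mateo: ends Sep 15 10:00 at or before Tariq starts Sep 15 16:00 → clear.
Sana: ends Sep 15 13:00 at or before Tariq starts Sep 15 16:00 → clear.
Ingrid: ends Sep 15 14:00 at or before Tariq starts Sep 15 16:00 → clear.
Kenji: ends Sep 15 14:00 at or before Tariq starts Sep 15 16:00 → clear.
Elena: starts Sep 15 16:00 before Tariq ends Sep 15 20:00, and ends Sep 15 18:00 after Tariq starts Sep 15 16:00 → overlap.
Tariq overlaps Elena.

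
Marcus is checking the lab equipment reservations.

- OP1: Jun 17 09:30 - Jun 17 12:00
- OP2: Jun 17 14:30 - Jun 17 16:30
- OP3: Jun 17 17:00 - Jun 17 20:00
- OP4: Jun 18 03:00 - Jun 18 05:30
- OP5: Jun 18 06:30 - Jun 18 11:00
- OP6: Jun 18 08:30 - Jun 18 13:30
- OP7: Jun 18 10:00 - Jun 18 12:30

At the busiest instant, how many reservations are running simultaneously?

3

Walk through starts and ends in time order (an end at T is processed before a start at T):
Jun 17 09:30 start OP1 → 1
Jun 17 12:00 end OP1 → 0
Jun 17 14:30 start OP2 → 1
Jun 17 16:30 end OP2 → 0
Jun 17 17:00 start OP3 → 1
Jun 17 20:00 end OP3 → 0
Jun 18 03:00 start OP4 → 1
Jun 18 05:30 end OP4 → 0
Jun 18 06:30 start OP5 → 1
Jun 18 08:30 start OP6 → 2
Jun 18 10:00 start OP7 → 3
Jun 18 11:00 end OP5 → 2
Jun 18 12:30 end OP7 → 1
Jun 18 13:30 end OP6 → 0
Peak is 3, at Jun 18 10:00 (OP5, OP6, OP7).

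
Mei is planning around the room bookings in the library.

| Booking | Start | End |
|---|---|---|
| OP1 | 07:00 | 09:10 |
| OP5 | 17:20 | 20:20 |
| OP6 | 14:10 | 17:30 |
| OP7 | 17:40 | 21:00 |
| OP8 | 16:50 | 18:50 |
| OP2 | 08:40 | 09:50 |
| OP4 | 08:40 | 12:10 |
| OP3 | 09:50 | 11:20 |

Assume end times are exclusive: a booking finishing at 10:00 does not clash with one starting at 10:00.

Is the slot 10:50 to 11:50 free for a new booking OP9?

No — it overlaps OP3, OP4

OP1: ends 09:10 at or before OP9 starts 10:50 → clear.
OP2: ends 09:50 at or before OP9 starts 10:50 → clear.
OP4: starts 08:40 before OP9 ends 11:50, and ends 12:10 after OP9 starts 10:50 → overlap.
OP3: starts 09:50 before OP9 ends 11:50, and ends 11:20 after OP9 starts 10:50 → overlap.
OP6: starts 14:10 at or after OP9 ends 11:50 → clear.
OP8: starts 16:50 at or after OP9 ends 11:50 → clear.
OP5: starts 17:20 at or after OP9 ends 11:50 → clear.
OP7: starts 17:40 at or after OP9 ends 11:50 → clear.
OP9 overlaps OP3, OP4.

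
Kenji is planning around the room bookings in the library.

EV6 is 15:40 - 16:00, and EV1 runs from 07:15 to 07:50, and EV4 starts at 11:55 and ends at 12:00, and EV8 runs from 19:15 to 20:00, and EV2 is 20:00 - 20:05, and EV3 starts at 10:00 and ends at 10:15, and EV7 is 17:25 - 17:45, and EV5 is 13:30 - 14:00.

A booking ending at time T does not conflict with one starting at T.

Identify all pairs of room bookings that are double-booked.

none

Check each pair: they overlap iff neither finishes before the other starts.
Sorted by start: EV1, EV3, EV4, EV5, EV6, EV7, EV8, EV2.
EV3 starts after EV1 ends; EV1 is clear from here.
EV4 starts after EV3 ends; EV3 is clear from here.
EV5 starts after EV4 ends; EV4 is clear from here.
EV6 starts after EV5 ends; EV5 is clear from here.
EV7 starts after EV6 ends; EV6 is clear from here.
EV8 starts after EV7 ends; EV7 is clear from here.
EV2 starts exactly when EV8 ends (back-to-back, no overlap).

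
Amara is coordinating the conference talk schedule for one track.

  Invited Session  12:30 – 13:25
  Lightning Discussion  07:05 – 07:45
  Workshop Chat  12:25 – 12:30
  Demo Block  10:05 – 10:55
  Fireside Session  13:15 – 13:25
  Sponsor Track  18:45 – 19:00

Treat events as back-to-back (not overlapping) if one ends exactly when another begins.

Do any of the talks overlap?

Sorted by start: Lightning Discussion, Demo Block, Workshop Chat, Invited Session, Fireside Session, Sponsor Track.
Demo Block starts after Lightning Discussion ends — done with Lightning Discussion.
Workshop Chat starts after Demo Block ends — done with Demo Block.
Invited Session starts exactly when Workshop Chat ends (back-to-back, no overlap) — done with Workshop Chat.
Fireside Session starts before Invited Session ends → Invited Session and Fireside Session overlap.
That's a conflict, so the schedule is not conflict-free.

Yes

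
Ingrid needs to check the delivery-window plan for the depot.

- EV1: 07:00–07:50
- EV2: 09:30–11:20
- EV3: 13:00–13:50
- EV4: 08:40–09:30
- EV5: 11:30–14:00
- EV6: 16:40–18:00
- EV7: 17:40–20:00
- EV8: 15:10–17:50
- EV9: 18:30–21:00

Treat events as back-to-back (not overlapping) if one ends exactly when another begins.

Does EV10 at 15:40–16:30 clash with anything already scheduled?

EV1: ends 07:50 at or before EV10 starts 15:40 → clear.
EV4: ends 09:30 at or before EV10 starts 15:40 → clear.
EV2: ends 11:20 at or before EV10 starts 15:40 → clear.
EV5: ends 14:00 at or before EV10 starts 15:40 → clear.
EV3: ends 13:50 at or before EV10 starts 15:40 → clear.
EV8: starts 15:10 before EV10 ends 16:30, and ends 17:50 after EV10 starts 15:40 → overlap.
EV6: starts 16:40 at or after EV10 ends 16:30 → clear.
EV7: starts 17:40 at or after EV10 ends 16:30 → clear.
EV9: starts 18:30 at or after EV10 ends 16:30 → clear.
EV10 overlaps EV8.

Yes — it overlaps EV8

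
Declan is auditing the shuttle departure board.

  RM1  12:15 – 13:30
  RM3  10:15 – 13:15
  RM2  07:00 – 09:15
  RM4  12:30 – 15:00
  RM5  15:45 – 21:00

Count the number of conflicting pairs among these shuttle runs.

3

Sorted by start: RM2, RM3, RM1, RM4, RM5.
RM3 starts after RM2 ends, so nothing later overlaps RM2 either.
RM1 starts before RM3 ends → RM3 and RM1 overlap.
RM4 starts before RM3 ends → RM3 and RM4 overlap.
RM5 starts after RM3 ends.
RM4 starts before RM1 ends → RM1 and RM4 overlap.
RM5 starts after RM1 ends.
RM5 starts after RM4 ends.
Overlapping pairs: RM1 & RM3, RM1 & RM4, RM3 & RM4 — 3 in total.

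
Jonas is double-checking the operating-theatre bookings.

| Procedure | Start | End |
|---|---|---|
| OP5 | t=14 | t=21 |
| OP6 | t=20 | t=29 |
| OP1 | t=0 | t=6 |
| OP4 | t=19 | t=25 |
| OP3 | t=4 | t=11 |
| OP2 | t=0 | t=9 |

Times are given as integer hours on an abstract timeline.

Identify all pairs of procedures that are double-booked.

Two intervals overlap when each starts before the other ends.
Sorted by start: OP1, OP2, OP3, OP5, OP4, OP6.
OP2 starts before OP1 ends → OP1 and OP2 overlap.
OP3 starts before OP1 ends → OP1 and OP3 overlap.
OP5 starts after OP1 ends — done with OP1.
OP3 starts before OP2 ends → OP2 and OP3 overlap.
OP5 starts after OP2 ends — done with OP2.
OP5 starts after OP3 ends — done with OP3.
OP4 starts before OP5 ends → OP5 and OP4 overlap.
OP6 starts before OP5 ends → OP5 and OP6 overlap.
OP6 starts before OP4 ends → OP4 and OP6 overlap.

OP1 & OP2, OP1 & OP3, OP2 & OP3, OP4 & OP5, OP4 & OP6, OP5 & OP6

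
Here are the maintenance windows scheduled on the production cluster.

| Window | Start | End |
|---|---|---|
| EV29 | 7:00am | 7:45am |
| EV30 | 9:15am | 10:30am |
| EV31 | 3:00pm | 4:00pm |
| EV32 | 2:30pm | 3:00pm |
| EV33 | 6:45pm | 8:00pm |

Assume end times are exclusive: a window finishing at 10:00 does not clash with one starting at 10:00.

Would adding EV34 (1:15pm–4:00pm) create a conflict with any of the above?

Yes — it overlaps EV31, EV32

EV29: ends 7:45am at or before EV34 starts 1:15pm → clear.
EV30: ends 10:30am at or before EV34 starts 1:15pm → clear.
EV32: starts 2:30pm before EV34 ends 4:00pm, and ends 3:00pm after EV34 starts 1:15pm → overlap.
EV31: starts 3:00pm before EV34 ends 4:00pm, and ends 4:00pm after EV34 starts 1:15pm → overlap.
EV33: starts 6:45pm at or after EV34 ends 4:00pm → clear.
EV34 overlaps EV31, EV32.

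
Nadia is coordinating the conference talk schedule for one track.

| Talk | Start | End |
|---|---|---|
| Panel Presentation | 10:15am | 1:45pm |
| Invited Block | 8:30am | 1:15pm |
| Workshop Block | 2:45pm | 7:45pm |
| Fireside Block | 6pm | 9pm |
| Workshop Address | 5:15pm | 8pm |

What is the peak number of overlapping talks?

3

Sweep the timeline, counting +1 at each start and −1 at each end (ends before starts at a tie):
8:30am start Invited Block → 1
10:15am start Panel Presentation → 2
1:15pm end Invited Block → 1
1:45pm end Panel Presentation → 0
2:45pm start Workshop Block → 1
5:15pm start Workshop Address → 2
6pm start Fireside Block → 3
7:45pm end Workshop Block → 2
8pm end Workshop Address → 1
9pm end Fireside Block → 0
Peak is 3, at 6pm (Fireside Block, Workshop Address, Workshop Block).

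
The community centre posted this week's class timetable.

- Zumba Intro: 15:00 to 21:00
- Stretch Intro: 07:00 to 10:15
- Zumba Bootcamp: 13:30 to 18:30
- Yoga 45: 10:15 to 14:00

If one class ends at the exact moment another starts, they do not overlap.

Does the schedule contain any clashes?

Yes

Sorted by start: Stretch Intro, Yoga 45, Zumba Bootcamp, Zumba Intro.
Yoga 45 starts exactly when Stretch Intro ends (back-to-back, no overlap), so Stretch Intro has no further overlaps.
Zumba Bootcamp starts before Yoga 45 ends → Yoga 45 and Zumba Bootcamp overlap.
That's a conflict, so the schedule is not conflict-free.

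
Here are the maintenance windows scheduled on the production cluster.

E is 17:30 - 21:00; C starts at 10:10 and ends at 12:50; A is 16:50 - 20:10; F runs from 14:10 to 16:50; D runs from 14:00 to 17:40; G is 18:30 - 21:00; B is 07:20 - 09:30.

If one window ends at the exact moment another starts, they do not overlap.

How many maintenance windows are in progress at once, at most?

3

Sweep the timeline, counting +1 at each start and −1 at each end (ends before starts at a tie):
07:20 start B → 1
09:30 end B → 0
10:10 start C → 1
12:50 end C → 0
14:00 start D → 1
14:10 start F → 2
16:50 end F → 1
16:50 start A → 2
17:30 start E → 3
17:40 end D → 2
18:30 start G → 3
20:10 end A → 2
21:00 end E → 1
21:00 end G → 0
Peak is 3, at 17:30 (A, D, E).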